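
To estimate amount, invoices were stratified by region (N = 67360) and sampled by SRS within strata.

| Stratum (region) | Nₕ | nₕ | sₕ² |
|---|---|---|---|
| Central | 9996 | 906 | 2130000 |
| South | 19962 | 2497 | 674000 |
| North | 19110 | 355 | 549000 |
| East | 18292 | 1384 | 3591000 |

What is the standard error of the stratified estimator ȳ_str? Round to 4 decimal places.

19.1530

Var(ȳ_str) = Σₕ Wₕ²(1 − fₕ)sₕ²/nₕ with Wₕ = Nₕ/N, N = 67360.
Central: Wₕ = 0.14839667; term = 0.14839667²·(1 − 0.09063625)·2130000/906 = 47.0801.
South: Wₕ = 0.29634798; term = 0.29634798²·(1 − 0.12508767)·674000/2497 = 20.740052.
North: Wₕ = 0.28369952; term = 0.28369952²·(1 − 0.01857666)·549000/355 = 122.15678.
East: Wₕ = 0.27155582; term = 0.27155582²·(1 − 0.07566149)·3591000/1384 = 176.85958.
Sum = 366.83651.
SE = √(366.83651) = 19.1530.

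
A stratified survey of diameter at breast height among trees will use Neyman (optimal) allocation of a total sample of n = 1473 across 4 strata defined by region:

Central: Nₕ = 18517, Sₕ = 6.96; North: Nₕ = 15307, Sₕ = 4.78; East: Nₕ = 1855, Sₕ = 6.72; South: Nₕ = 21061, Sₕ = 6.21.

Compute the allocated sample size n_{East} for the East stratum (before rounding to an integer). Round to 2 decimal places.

53.18

Neyman allocation: nₕ = n·NₕSₕ / Σⱼ NⱼSⱼ.
Σ NⱼSⱼ = 18517·6.96 + 15307·4.78 + 1855·6.72 + 21061·6.21 = 345300.19.
n_{East} = 1473·1855·6.72 / 345300.19 = 53.18.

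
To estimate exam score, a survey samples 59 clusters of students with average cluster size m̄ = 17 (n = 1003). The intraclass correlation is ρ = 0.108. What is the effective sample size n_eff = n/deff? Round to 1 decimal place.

deff = 1 + (17 − 1)·0.108 = 1 + 1.728 = 2.728.
n_eff = 1003 / 2.728 = 367.7.

367.7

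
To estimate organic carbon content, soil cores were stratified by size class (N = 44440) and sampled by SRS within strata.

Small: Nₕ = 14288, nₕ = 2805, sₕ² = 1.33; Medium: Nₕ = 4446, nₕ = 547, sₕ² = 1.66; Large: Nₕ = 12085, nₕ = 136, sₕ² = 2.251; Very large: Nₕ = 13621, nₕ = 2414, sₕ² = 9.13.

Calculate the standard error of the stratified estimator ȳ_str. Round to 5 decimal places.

0.03961

Var(ȳ_str) = Σₕ Wₕ²(1 − fₕ)sₕ²/nₕ with Wₕ = Nₕ/N, N = 44440.
Small: Wₕ = 0.32151215; term = 0.32151215²·(1 − 0.19631859)·1.33/2805 = 3.9391043 × 10^-5.
Medium: Wₕ = 0.10004500; term = 0.10004500²·(1 − 0.12303194)·1.66/547 = 2.6637616 × 10^-5.
Large: Wₕ = 0.27193969; term = 0.27193969²·(1 − 0.01125362)·2.251/136 = 0.0012102266.
Very large: Wₕ = 0.30650315; term = 0.30650315²·(1 − 0.17722634)·9.13/2414 = 2.9233699 × 10^-4.
Sum = 0.0015685922.
SE = √(0.0015685922) = 0.03961.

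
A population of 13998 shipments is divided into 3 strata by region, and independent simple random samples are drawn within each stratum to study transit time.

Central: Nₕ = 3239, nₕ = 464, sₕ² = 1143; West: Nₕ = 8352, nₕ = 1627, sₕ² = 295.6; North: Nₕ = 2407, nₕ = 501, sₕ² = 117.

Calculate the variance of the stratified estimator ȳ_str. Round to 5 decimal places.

0.17055

Var(ȳ_str) = Σₕ Wₕ²(1 − fₕ)sₕ²/nₕ with Wₕ = Nₕ/N, N = 13998.
Central: Wₕ = 0.23139020; term = 0.23139020²·(1 − 0.14325409)·1143/464 = 0.11299786.
West: Wₕ = 0.59665667; term = 0.59665667²·(1 − 0.19480364)·295.6/1627 = 0.052079604.
North: Wₕ = 0.17195314; term = 0.17195314²·(1 − 0.20814292)·117/501 = 0.0054678318.
Sum = 0.1705453.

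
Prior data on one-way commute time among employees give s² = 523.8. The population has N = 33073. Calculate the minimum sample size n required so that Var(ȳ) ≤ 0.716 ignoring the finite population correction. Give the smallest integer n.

Without fpc, n₀ = s²/D = 523.8/0.716 = 731.5642.
Rounding up, n = 732.

732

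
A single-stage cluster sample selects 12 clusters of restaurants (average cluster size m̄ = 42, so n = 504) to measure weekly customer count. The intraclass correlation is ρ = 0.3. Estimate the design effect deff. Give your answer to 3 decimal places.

13.300

deff = 1 + (42 − 1)·0.3 = 1 + 12.3 = 13.3.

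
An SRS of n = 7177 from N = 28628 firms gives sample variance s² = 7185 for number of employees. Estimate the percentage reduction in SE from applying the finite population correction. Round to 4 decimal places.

13.4378

f = n/N = 7177/28628 = 0.25069862.
SE_no-fpc = √(s²/n) = 1.0005572; SE_fpc = √((1−f)s²/n) = 0.86610427.
Ratio = √(1−f) = 0.86562196. Reduction = 100·(1 − 0.86562196) = 13.4378%.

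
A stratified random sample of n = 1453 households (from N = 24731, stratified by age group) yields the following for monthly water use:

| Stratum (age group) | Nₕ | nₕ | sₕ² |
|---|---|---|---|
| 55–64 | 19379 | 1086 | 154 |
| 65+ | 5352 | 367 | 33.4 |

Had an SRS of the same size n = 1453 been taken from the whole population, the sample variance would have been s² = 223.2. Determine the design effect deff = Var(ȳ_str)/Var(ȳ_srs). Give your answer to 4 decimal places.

0.5959

Var(ȳ_str) = Σ Wₕ²(1−fₕ)sₕ²/nₕ with Wₕ = Nₕ/24731:
  55–64: (19379/24731)²·(1−1086/19379)·154/1086 = 0.082190919
  65+: (5352/24731)²·(1−367/5352)·33.4/367 = 0.0039698886
  → Var(ȳ_str) = 0.086160808.
Var(ȳ_srs) = (1 − 1453/24731)·223.2/1453 = 0.1445881.
deff = 0.086160808 / 0.1445881 = 0.5959.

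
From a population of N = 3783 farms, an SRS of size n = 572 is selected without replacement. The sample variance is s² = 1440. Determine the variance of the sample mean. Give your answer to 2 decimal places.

2.14

Under SRS without replacement, Var(ȳ) = (1 − f)·s²/n with f = n/N = 572/3783 = 0.15120275.
Var(ȳ) = (1 − 0.15120275)·1440/572 = 0.84879725·2.5174825 = 2.1368322.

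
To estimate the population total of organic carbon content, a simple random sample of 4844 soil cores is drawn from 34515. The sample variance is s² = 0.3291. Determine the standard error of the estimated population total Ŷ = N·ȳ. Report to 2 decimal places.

263.77

Var(Ŷ) = N²·Var(ȳ) = N²·(1 − n/N)·s²/n.
f = 4844/34515 = 0.14034478; Var(ȳ) = 0.85965522·0.3291/4844 = 5.8404734 × 10^-5.
Var(Ŷ) = 34515² · (5.8404734 × 10^-5) = 69576.697.
SE(Ŷ) = √(69576.697) = 263.77.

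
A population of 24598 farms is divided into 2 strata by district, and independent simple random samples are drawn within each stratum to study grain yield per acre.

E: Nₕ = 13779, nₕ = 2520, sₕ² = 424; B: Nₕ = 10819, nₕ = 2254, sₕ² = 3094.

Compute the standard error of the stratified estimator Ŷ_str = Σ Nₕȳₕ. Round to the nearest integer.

Var(Ŷ_str) = Σₕ Nₕ²(1 − fₕ)sₕ²/nₕ.
E: 13779²·(1 − 2520/13779)·424/2520 = 2.6102544 × 10^7.
B: 10819²·(1 − 2254/10819)·3094/2254 = 1.2719818 × 10^8.
Sum = 1.5330072 × 10^8.
SE = √(1.5330072 × 10^8) = 12381.

12381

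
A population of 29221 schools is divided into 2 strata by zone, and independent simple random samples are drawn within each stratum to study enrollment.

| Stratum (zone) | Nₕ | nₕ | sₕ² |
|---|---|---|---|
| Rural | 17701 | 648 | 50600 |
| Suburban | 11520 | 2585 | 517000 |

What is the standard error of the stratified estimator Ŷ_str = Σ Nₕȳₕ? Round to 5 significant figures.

Var(Ŷ_str) = Σₕ Nₕ²(1 − fₕ)sₕ²/nₕ.
Rural: 17701²·(1 − 648/17701)·50600/648 = 2.3570788 × 10^10.
Suburban: 11520²·(1 − 2585/11520)·517000/2585 = 2.058624 × 10^10.
Sum = 4.4157028 × 10^10.
SE = √(4.4157028 × 10^10) = 210140.

210140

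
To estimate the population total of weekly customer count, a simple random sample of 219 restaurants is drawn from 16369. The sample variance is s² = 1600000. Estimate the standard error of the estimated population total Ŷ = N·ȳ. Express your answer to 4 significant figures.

1.390 × 10^6

Var(Ŷ) = N²·Var(ȳ) = N²·(1 − n/N)·s²/n.
f = 219/16369 = 0.01337895; Var(ȳ) = 0.98662105·1600000/219 = 7208.1903.
Var(Ŷ) = 16369² · 7208.1903 = 1.9313925 × 10^12.
SE(Ŷ) = √(1.9313925 × 10^12) = 1.390 × 10^6.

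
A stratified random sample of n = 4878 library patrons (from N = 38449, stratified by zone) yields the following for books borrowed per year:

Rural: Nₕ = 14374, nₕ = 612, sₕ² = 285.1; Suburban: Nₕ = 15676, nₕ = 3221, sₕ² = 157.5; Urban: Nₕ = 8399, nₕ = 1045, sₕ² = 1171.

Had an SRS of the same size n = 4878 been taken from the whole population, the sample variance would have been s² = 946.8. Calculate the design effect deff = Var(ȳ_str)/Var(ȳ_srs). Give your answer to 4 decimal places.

Var(ȳ_str) = Σ Wₕ²(1−fₕ)sₕ²/nₕ with Wₕ = Nₕ/38449:
  Rural: (14374/38449)²·(1−612/14374)·285.1/612 = 0.06233542
  Suburban: (15676/38449)²·(1−3221/15676)·157.5/3221 = 0.0064580101
  Urban: (8399/38449)²·(1−1045/8399)·1171/1045 = 0.046818955
  → Var(ȳ_str) = 0.11561239.
Var(ȳ_srs) = (1 − 4878/38449)·946.8/4878 = 0.16947111.
deff = 0.11561239 / 0.16947111 = 0.6822.

0.6822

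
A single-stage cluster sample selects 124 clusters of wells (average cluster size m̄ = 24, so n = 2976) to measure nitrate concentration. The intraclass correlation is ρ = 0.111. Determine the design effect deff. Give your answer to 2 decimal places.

deff = 1 + (24 − 1)·0.111 = 1 + 2.553 = 3.553.

3.55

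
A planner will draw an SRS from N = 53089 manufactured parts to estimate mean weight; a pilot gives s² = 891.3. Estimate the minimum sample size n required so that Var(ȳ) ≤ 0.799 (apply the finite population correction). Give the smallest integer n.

1093

Without fpc, n₀ = s²/D = 891.3/0.799 = 1115.5194.
With fpc, (1 − n/N)·s²/n ≤ D requires n ≥ n₀/(1 + n₀/N) = 1115.5194/(1 + 1115.5194/53089) = 1092.5622.
Rounding up, n = 1093.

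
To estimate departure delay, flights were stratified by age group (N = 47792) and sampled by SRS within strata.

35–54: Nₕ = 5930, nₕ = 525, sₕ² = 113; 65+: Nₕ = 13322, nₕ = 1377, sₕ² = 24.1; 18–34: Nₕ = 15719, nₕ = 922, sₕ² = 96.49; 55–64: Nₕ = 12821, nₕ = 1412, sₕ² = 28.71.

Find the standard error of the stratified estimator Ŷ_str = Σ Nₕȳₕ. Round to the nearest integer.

Var(Ŷ_str) = Σₕ Nₕ²(1 − fₕ)sₕ²/nₕ.
35–54: 5930²·(1 − 525/5930)·113/525 = 6.8987361 × 10^6.
65+: 13322²·(1 − 1377/13322)·24.1/1377 = 2.7850865 × 10^6.
18–34: 15719²·(1 − 922/15719)·96.49/922 = 2.4341648 × 10^7.
55–64: 12821²·(1 − 1412/12821)·28.71/1412 = 2.974185 × 10^6.
Sum = 3.6999656 × 10^7.
SE = √(3.6999656 × 10^7) = 6083.

6083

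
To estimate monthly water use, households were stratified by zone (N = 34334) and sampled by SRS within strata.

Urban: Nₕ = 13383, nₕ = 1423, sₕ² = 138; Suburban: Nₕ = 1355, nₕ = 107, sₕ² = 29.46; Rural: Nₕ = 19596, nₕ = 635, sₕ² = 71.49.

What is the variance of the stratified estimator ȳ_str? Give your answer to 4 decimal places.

Var(ȳ_str) = Σₕ Wₕ²(1 − fₕ)sₕ²/nₕ with Wₕ = Nₕ/N, N = 34334.
Urban: Wₕ = 0.38978855; term = 0.38978855²·(1 − 0.10632892)·138/1423 = 0.013167703.
Suburban: Wₕ = 0.03946525; term = 0.03946525²·(1 − 0.07896679)·29.46/107 = 3.9496084 × 10^-4.
Rural: Wₕ = 0.57074620; term = 0.57074620²·(1 − 0.03240457)·71.49/635 = 0.035485541.
Sum = 0.049048205.

0.0490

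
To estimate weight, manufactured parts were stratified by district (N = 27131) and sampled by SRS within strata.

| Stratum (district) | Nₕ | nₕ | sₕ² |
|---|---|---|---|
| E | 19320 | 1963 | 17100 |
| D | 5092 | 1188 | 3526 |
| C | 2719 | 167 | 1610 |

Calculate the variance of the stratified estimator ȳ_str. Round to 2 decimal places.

Var(ȳ_str) = Σₕ Wₕ²(1 − fₕ)sₕ²/nₕ with Wₕ = Nₕ/N, N = 27131.
E: Wₕ = 0.71210055; term = 0.71210055²·(1 − 0.10160455)·17100/1963 = 3.9684964.
D: Wₕ = 0.18768199; term = 0.18768199²·(1 − 0.23330715)·3526/1188 = 0.080155341.
C: Wₕ = 0.10021746; term = 0.10021746²·(1 − 0.06141964)·1610/167 = 0.090879866.
Sum = 4.1395316.

4.14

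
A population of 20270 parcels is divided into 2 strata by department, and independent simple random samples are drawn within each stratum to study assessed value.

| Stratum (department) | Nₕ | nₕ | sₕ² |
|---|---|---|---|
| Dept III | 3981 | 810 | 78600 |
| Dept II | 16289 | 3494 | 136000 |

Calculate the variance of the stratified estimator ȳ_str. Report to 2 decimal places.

Var(ȳ_str) = Σₕ Wₕ²(1 − fₕ)sₕ²/nₕ with Wₕ = Nₕ/N, N = 20270.
Dept III: Wₕ = 0.19639862; term = 0.19639862²·(1 − 0.20346647)·78600/810 = 2.9813877.
Dept II: Wₕ = 0.80360138; term = 0.80360138²·(1 − 0.21450058)·136000/3494 = 19.744367.
Sum = 22.725755.

22.73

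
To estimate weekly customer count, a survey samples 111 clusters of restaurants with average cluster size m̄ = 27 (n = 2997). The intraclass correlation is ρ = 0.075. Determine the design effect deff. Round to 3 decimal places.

deff = 1 + (27 − 1)·0.075 = 1 + 1.95 = 2.95.

2.950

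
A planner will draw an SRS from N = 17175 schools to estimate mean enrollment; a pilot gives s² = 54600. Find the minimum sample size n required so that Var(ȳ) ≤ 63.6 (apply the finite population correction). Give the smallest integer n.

Without fpc, n₀ = s²/D = 54600/63.6 = 858.4906.
With fpc, (1 − n/N)·s²/n ≤ D requires n ≥ n₀/(1 + n₀/N) = 858.4906/(1 + 858.4906/17175) = 817.6219.
Rounding up, n = 818.

818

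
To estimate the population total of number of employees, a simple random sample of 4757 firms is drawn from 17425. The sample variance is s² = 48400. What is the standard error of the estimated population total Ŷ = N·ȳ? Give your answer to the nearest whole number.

Var(Ŷ) = N²·Var(ȳ) = N²·(1 − n/N)·s²/n.
f = 4757/17425 = 0.27299857; Var(ȳ) = 0.72700143·48400/4757 = 7.3968613.
Var(Ŷ) = 17425² · 7.3968613 = 2.2459136 × 10^9.
SE(Ŷ) = √(2.2459136 × 10^9) = 47391.

47391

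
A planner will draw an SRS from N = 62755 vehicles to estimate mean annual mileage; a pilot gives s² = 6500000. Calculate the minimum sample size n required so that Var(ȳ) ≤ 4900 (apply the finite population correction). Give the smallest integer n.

1300

Without fpc, n₀ = s²/D = 6500000/4900 = 1326.5306.
With fpc, (1 − n/N)·s²/n ≤ D requires n ≥ n₀/(1 + n₀/N) = 1326.5306/(1 + 1326.5306/62755) = 1299.0705.
Rounding up, n = 1300.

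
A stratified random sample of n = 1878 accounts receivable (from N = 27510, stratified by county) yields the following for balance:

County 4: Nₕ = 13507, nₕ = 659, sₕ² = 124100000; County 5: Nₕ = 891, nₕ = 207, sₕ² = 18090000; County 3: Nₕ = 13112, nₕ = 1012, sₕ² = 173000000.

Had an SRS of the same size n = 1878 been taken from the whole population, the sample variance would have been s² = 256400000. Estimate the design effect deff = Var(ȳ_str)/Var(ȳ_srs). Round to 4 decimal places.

0.6217

Var(ȳ_str) = Σ Wₕ²(1−fₕ)sₕ²/nₕ with Wₕ = Nₕ/27510:
  County 4: (13507/27510)²·(1−659/13507)·124100000/659 = 43181.688
  County 5: (891/27510)²·(1−207/891)·18090000/207 = 70.375395
  County 3: (13112/27510)²·(1−1012/13112)·173000000/1012 = 35837.584
  → Var(ȳ_str) = 79089.647.
Var(ȳ_srs) = (1 − 1878/27510)·256400000/1878 = 127207.97.
deff = 79089.647 / 127207.97 = 0.6217.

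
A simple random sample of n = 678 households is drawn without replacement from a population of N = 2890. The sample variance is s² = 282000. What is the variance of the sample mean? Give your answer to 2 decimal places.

318.35

Under SRS without replacement, Var(ȳ) = (1 − f)·s²/n with f = n/N = 678/2890 = 0.23460208.
Var(ȳ) = (1 − 0.23460208)·282000/678 = 0.76539792·415.9292 = 318.35135.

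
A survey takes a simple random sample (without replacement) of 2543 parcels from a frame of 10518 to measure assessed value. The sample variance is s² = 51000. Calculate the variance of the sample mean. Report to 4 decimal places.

Under SRS without replacement, Var(ȳ) = (1 − f)·s²/n with f = n/N = 2543/10518 = 0.24177600.
Var(ȳ) = (1 − 0.24177600)·51000/2543 = 0.75822400·20.055053 = 15.206223.

15.2062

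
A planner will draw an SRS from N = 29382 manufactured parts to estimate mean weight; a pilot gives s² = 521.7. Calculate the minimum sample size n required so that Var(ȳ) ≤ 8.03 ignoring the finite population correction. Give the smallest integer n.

65

Without fpc, n₀ = s²/D = 521.7/8.03 = 64.9689.
Rounding up, n = 65.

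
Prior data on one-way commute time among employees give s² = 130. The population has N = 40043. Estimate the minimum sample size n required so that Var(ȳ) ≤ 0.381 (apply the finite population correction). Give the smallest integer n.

339

Without fpc, n₀ = s²/D = 130/0.381 = 341.2073.
With fpc, (1 − n/N)·s²/n ≤ D requires n ≥ n₀/(1 + n₀/N) = 341.2073/(1 + 341.2073/40043) = 338.3244.
Rounding up, n = 339.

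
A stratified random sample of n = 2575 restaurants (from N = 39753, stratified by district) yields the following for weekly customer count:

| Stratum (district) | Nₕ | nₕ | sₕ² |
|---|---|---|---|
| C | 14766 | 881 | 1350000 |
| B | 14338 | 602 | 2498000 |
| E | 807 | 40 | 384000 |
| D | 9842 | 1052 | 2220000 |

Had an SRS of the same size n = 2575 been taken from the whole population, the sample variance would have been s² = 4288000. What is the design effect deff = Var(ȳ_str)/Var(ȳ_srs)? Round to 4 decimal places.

Var(ȳ_str) = Σ Wₕ²(1−fₕ)sₕ²/nₕ with Wₕ = Nₕ/39753:
  C: (14766/39753)²·(1−881/14766)·1350000/881 = 198.80477
  B: (14338/39753)²·(1−602/14338)·2498000/602 = 517.13625
  E: (807/39753)²·(1−40/807)·384000/40 = 3.760108
  D: (9842/39753)²·(1−1052/9842)·2220000/1052 = 115.52332
  → Var(ȳ_str) = 835.22445.
Var(ȳ_srs) = (1 − 2575/39753)·4288000/2575 = 1557.3766.
deff = 835.22445 / 1557.3766 = 0.5363.

0.5363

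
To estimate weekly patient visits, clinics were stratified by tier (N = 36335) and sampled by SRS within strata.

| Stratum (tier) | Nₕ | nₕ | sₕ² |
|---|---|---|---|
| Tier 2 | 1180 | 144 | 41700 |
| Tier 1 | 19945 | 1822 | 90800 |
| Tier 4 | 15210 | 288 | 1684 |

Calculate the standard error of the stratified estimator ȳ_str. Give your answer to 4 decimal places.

Var(ȳ_str) = Σₕ Wₕ²(1 − fₕ)sₕ²/nₕ with Wₕ = Nₕ/N, N = 36335.
Tier 2: Wₕ = 0.03247557; term = 0.03247557²·(1 − 0.12203390)·41700/144 = 0.26814209.
Tier 1: Wₕ = 0.54891977; term = 0.54891977²·(1 − 0.09135122)·90800/1822 = 13.644301.
Tier 4: Wₕ = 0.41860465; term = 0.41860465²·(1 − 0.01893491)·1684/288 = 1.005207.
Sum = 14.91765.
SE = √(14.91765) = 3.8623.

3.8623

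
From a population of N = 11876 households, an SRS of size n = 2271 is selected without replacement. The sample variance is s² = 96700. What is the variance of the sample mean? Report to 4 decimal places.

Under SRS without replacement, Var(ȳ) = (1 − f)·s²/n with f = n/N = 2271/11876 = 0.19122600.
Var(ȳ) = (1 − 0.19122600)·96700/2271 = 0.80877400·42.580361 = 34.437889.

34.4379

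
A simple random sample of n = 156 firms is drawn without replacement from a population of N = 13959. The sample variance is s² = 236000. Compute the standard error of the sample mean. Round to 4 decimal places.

38.6770

Under SRS without replacement, Var(ȳ) = (1 − f)·s²/n with f = n/N = 156/13959 = 0.01117559.
Var(ȳ) = (1 − 0.01117559)·236000/156 = 0.98882441·1512.8205 = 1495.9139.
SE(ȳ) = √(1495.9139) = 38.6770.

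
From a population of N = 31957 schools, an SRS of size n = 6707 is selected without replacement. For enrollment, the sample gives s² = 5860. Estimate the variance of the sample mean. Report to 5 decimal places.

Under SRS without replacement, Var(ȳ) = (1 − f)·s²/n with f = n/N = 6707/31957 = 0.20987577.
Var(ȳ) = (1 − 0.20987577)·5860/6707 = 0.79012423·0.87371403 = 0.69034262.

0.69034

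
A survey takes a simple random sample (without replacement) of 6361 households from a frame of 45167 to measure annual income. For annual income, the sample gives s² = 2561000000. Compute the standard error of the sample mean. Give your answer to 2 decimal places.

588.14

Under SRS without replacement, Var(ȳ) = (1 − f)·s²/n with f = n/N = 6361/45167 = 0.14083291.
Var(ȳ) = (1 − 0.14083291)·2561000000/6361 = 0.85916709·402609.65 = 345908.96.
SE(ȳ) = √(345908.96) = 588.14.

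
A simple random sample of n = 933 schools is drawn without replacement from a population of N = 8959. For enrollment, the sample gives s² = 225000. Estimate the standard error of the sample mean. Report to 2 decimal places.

Under SRS without replacement, Var(ȳ) = (1 − f)·s²/n with f = n/N = 933/8959 = 0.10414109.
Var(ȳ) = (1 − 0.10414109)·225000/933 = 0.89585891·241.15756 = 216.04315.
SE(ȳ) = √(216.04315) = 14.70.

14.70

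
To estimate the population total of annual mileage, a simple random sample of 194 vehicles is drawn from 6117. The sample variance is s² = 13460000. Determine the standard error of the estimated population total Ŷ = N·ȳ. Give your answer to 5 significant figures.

1.5855 × 10^6

Var(Ŷ) = N²·Var(ȳ) = N²·(1 − n/N)·s²/n.
f = 194/6117 = 0.03171489; Var(ȳ) = 0.96828511·13460000/194 = 67181.018.
Var(Ŷ) = 6117² · 67181.018 = 2.5137584 × 10^12.
SE(Ŷ) = √(2.5137584 × 10^12) = 1.5855 × 10^6.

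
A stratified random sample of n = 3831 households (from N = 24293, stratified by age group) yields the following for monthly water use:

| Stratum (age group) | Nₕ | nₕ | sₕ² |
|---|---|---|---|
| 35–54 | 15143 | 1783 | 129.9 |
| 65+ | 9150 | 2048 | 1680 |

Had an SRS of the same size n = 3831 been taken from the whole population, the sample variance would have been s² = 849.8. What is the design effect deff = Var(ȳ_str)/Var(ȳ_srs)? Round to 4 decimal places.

0.6171

Var(ȳ_str) = Σ Wₕ²(1−fₕ)sₕ²/nₕ with Wₕ = Nₕ/24293:
  35–54: (15143/24293)²·(1−1783/15143)·129.9/1783 = 0.024975483
  65+: (9150/24293)²·(1−2048/9150)·1680/2048 = 0.090327251
  → Var(ȳ_str) = 0.11530273.
Var(ȳ_srs) = (1 − 3831/24293)·849.8/3831 = 0.18684071.
deff = 0.11530273 / 0.18684071 = 0.6171.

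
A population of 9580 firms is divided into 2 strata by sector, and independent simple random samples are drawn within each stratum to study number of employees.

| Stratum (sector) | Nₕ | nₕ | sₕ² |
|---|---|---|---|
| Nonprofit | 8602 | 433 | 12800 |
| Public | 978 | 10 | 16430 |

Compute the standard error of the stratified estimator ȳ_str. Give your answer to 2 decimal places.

Var(ȳ_str) = Σₕ Wₕ²(1 − fₕ)sₕ²/nₕ with Wₕ = Nₕ/N, N = 9580.
Nonprofit: Wₕ = 0.89791232; term = 0.89791232²·(1 − 0.05033713)·12800/433 = 22.6339.
Public: Wₕ = 0.10208768; term = 0.10208768²·(1 − 0.01022495)·16430/10 = 16.94809.
Sum = 39.58199.
SE = √(39.58199) = 6.29.

6.29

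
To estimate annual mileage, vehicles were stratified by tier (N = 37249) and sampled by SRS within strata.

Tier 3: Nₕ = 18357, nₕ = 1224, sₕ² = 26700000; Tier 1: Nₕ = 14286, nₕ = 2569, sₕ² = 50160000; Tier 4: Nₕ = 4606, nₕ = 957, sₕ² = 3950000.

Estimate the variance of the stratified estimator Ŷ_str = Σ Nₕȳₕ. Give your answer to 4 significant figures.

1.020 × 10^13

Var(Ŷ_str) = Σₕ Nₕ²(1 − fₕ)sₕ²/nₕ.
Tier 3: 18357²·(1 − 1224/18357)·26700000/1224 = 6.8606453 × 10^12.
Tier 1: 14286²·(1 − 2569/14286)·50160000/2569 = 3.2682894 × 10^12.
Tier 4: 4606²·(1 − 957/4606)·3950000/957 = 6.9371799 × 10^10.
Sum = 1.0198306 × 10^13.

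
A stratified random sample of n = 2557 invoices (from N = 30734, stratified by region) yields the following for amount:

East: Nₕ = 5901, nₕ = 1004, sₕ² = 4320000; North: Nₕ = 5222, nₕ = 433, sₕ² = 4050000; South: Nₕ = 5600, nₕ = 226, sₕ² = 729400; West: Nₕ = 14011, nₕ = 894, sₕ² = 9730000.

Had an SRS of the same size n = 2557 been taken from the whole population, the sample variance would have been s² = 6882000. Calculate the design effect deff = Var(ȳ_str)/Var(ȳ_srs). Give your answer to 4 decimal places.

Var(ȳ_str) = Σ Wₕ²(1−fₕ)sₕ²/nₕ with Wₕ = Nₕ/30734:
  East: (5901/30734)²·(1−1004/5901)·4320000/1004 = 131.63385
  North: (5222/30734)²·(1−433/5222)·4050000/433 = 247.63422
  South: (5600/30734)²·(1−226/5600)·729400/226 = 102.82645
  West: (14011/30734)²·(1−894/14011)·9730000/894 = 2117.5847
  → Var(ȳ_str) = 2599.6792.
Var(ȳ_srs) = (1 − 2557/30734)·6882000/2557 = 2467.5139.
deff = 2599.6792 / 2467.5139 = 1.0536.

1.0536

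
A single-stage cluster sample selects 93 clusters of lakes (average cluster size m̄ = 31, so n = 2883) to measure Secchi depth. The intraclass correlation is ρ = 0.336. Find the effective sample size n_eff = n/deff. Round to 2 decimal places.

deff = 1 + (31 − 1)·0.336 = 1 + 10.08 = 11.08.
n_eff = 2883 / 11.08 = 260.20.

260.20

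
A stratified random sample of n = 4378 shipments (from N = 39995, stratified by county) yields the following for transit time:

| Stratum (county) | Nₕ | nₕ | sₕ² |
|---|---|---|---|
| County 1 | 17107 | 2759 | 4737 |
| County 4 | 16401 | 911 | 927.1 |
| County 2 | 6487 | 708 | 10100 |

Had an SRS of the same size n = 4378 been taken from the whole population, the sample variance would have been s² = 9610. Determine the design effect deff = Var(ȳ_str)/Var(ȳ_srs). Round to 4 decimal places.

0.3885

Var(ȳ_str) = Σ Wₕ²(1−fₕ)sₕ²/nₕ with Wₕ = Nₕ/39995:
  County 1: (17107/39995)²·(1−2759/17107)·4737/2759 = 0.26345443
  County 4: (16401/39995)²·(1−911/16401)·927.1/911 = 0.16162873
  County 2: (6487/39995)²·(1−708/6487)·10100/708 = 0.33432843
  → Var(ȳ_str) = 0.75941159.
Var(ȳ_srs) = (1 − 4378/39995)·9610/4378 = 1.9547862.
deff = 0.75941159 / 1.9547862 = 0.3885.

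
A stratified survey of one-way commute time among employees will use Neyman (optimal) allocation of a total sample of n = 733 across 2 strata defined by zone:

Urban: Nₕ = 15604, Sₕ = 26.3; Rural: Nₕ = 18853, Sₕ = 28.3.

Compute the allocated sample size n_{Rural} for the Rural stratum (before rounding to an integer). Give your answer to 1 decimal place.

Neyman allocation: nₕ = n·NₕSₕ / Σⱼ NⱼSⱼ.
Σ NⱼSⱼ = 15604·26.3 + 18853·28.3 = 943925.1.
n_{Rural} = 733·18853·28.3 / 943925.1 = 414.3.

414.3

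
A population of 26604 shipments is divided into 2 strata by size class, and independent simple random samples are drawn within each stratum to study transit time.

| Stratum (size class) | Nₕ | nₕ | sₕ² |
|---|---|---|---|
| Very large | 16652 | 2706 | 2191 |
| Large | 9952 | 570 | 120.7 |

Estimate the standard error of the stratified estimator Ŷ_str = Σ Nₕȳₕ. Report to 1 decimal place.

14415.4

Var(Ŷ_str) = Σₕ Nₕ²(1 − fₕ)sₕ²/nₕ.
Very large: 16652²·(1 − 2706/16652)·2191/2706 = 1.8803152 × 10^8.
Large: 9952²·(1 − 570/9952)·120.7/570 = 1.9771436 × 10^7.
Sum = 2.0780296 × 10^8.
SE = √(2.0780296 × 10^8) = 14415.4.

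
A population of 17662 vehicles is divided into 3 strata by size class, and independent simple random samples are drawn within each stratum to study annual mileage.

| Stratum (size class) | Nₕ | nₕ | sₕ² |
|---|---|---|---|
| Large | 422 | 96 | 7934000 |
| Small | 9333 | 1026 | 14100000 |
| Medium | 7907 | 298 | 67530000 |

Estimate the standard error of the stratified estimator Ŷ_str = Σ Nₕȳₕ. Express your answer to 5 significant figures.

3.8355 × 10^6

Var(Ŷ_str) = Σₕ Nₕ²(1 − fₕ)sₕ²/nₕ.
Large: 422²·(1 − 96/422)·7934000/96 = 1.1369753 × 10^10.
Small: 9333²·(1 − 1026/9333)·14100000/1026 = 1.0654602 × 10^12.
Medium: 7907²·(1 − 298/7907)·67530000/298 = 1.3633891 × 10^13.
Sum = 1.4710721 × 10^13.
SE = √(1.4710721 × 10^13) = 3.8355 × 10^6.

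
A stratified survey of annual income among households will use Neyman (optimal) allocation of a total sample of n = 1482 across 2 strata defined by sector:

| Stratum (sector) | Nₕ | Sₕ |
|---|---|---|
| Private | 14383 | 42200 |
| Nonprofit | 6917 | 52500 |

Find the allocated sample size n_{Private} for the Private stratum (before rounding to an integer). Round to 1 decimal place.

927.2

Neyman allocation: nₕ = n·NₕSₕ / Σⱼ NⱼSⱼ.
Σ NⱼSⱼ = 14383·42200 + 6917·52500 = 9.701051 × 10^8.
n_{Private} = 1482·14383·42200 / (9.701051 × 10^8) = 927.2.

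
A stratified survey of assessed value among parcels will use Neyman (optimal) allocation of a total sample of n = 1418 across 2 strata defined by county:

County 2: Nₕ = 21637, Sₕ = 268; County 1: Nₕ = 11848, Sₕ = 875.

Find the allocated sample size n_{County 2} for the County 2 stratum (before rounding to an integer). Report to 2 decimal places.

Neyman allocation: nₕ = n·NₕSₕ / Σⱼ NⱼSⱼ.
Σ NⱼSⱼ = 21637·268 + 11848·875 = 1.6165716 × 10^7.
n_{County 2} = 1418·21637·268 / (1.6165716 × 10^7) = 508.64.

508.64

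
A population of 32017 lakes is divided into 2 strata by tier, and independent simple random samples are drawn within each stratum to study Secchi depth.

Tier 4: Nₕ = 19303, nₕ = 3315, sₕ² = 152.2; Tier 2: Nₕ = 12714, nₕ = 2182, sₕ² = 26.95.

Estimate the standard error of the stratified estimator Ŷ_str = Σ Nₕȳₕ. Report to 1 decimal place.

3977.8

Var(Ŷ_str) = Σₕ Nₕ²(1 − fₕ)sₕ²/nₕ.
Tier 4: 19303²·(1 − 3315/19303)·152.2/3315 = 1.4169355 × 10^7.
Tier 2: 12714²·(1 − 2182/12714)·26.95/2182 = 1.6538537 × 10^6.
Sum = 1.5823209 × 10^7.
SE = √(1.5823209 × 10^7) = 3977.8.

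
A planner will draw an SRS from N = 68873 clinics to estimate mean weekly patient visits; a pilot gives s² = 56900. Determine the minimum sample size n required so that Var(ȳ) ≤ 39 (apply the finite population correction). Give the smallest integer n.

Without fpc, n₀ = s²/D = 56900/39 = 1458.9744.
With fpc, (1 − n/N)·s²/n ≤ D requires n ≥ n₀/(1 + n₀/N) = 1458.9744/(1 + 1458.9744/68873) = 1428.7093.
Rounding up, n = 1429.

1429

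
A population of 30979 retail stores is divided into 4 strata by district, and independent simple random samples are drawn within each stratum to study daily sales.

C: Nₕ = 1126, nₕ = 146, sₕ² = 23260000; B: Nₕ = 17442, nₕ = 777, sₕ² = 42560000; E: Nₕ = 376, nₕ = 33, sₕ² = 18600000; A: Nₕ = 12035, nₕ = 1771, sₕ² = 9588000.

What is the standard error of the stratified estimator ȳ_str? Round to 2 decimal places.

Var(ȳ_str) = Σₕ Wₕ²(1 − fₕ)sₕ²/nₕ with Wₕ = Nₕ/N, N = 30979.
C: Wₕ = 0.03634720; term = 0.03634720²·(1 − 0.12966252)·23260000/146 = 183.18358.
B: Wₕ = 0.56302657; term = 0.56302657²·(1 − 0.04454764)·42560000/777 = 16590.039.
E: Wₕ = 0.01213725; term = 0.01213725²·(1 − 0.08776596)·18600000/33 = 75.743641.
A: Wₕ = 0.38848898; term = 0.38848898²·(1 − 0.14715413)·9588000/1771 = 696.84696.
Sum = 17545.813.
SE = √(17545.813) = 132.46.

132.46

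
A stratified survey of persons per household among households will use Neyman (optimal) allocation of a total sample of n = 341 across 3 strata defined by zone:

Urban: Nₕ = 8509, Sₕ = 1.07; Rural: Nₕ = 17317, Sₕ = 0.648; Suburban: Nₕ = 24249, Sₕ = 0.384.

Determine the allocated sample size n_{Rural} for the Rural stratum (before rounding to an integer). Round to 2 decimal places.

129.11

Neyman allocation: nₕ = n·NₕSₕ / Σⱼ NⱼSⱼ.
Σ NⱼSⱼ = 8509·1.07 + 17317·0.648 + 24249·0.384 = 29637.662.
n_{Rural} = 341·17317·0.648 / 29637.662 = 129.11.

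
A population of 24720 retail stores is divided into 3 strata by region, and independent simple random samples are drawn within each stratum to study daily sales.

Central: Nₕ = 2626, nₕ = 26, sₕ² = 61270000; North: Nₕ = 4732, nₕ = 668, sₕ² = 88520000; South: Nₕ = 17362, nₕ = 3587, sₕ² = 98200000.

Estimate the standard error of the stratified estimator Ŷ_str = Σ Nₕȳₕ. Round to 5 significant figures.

5.0185 × 10^6

Var(Ŷ_str) = Σₕ Nₕ²(1 − fₕ)sₕ²/nₕ.
Central: 2626²·(1 − 26/2626)·61270000/26 = 1.6089502 × 10^13.
North: 4732²·(1 − 668/4732)·88520000/668 = 2.5483752 × 10^12.
South: 17362²·(1 − 3587/17362)·98200000/3587 = 6.5474391 × 10^12.
Sum = 2.5185316 × 10^13.
SE = √(2.5185316 × 10^13) = 5.0185 × 10^6.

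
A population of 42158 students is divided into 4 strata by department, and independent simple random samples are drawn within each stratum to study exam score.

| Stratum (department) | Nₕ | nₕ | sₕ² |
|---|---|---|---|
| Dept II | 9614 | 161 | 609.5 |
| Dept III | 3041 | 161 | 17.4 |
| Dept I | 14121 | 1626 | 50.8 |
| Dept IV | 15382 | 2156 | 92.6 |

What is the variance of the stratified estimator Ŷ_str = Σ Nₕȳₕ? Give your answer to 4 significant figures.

Var(Ŷ_str) = Σₕ Nₕ²(1 − fₕ)sₕ²/nₕ.
Dept II: 9614²·(1 − 161/9614)·609.5/161 = 3.4405004 × 10^8.
Dept III: 3041²·(1 − 161/3041)·17.4/161 = 946525.42.
Dept I: 14121²·(1 − 1626/14121)·50.8/1626 = 5.5124528 × 10^6.
Dept IV: 15382²·(1 − 2156/15382)·92.6/2156 = 8.7378293 × 10^6.
Sum = 3.5924685 × 10^8.

3.592 × 10^8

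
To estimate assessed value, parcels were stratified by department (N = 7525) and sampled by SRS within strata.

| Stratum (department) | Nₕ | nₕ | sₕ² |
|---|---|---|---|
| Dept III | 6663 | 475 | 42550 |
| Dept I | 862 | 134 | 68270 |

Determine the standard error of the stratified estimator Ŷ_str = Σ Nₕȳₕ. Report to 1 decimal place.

Var(Ŷ_str) = Σₕ Nₕ²(1 − fₕ)sₕ²/nₕ.
Dept III: 6663²·(1 − 475/6663)·42550/475 = 3.6933977 × 10^9.
Dept I: 862²·(1 − 134/862)·68270/134 = 3.1971554 × 10^8.
Sum = 4.0131132 × 10^9.
SE = √(4.0131132 × 10^9) = 63349.1.

63349.1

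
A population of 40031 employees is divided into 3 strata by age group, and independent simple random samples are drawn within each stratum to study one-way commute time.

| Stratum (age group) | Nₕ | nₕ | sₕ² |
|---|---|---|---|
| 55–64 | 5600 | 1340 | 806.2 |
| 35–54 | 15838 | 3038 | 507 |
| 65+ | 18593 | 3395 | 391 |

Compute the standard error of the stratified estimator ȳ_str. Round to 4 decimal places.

0.2244

Var(ȳ_str) = Σₕ Wₕ²(1 − fₕ)sₕ²/nₕ with Wₕ = Nₕ/N, N = 40031.
55–64: Wₕ = 0.13989158; term = 0.13989158²·(1 − 0.23928571)·806.2/1340 = 0.008956591.
35–54: Wₕ = 0.39564338; term = 0.39564338²·(1 − 0.19181715)·507/3038 = 0.021112401.
65+: Wₕ = 0.46446504; term = 0.46446504²·(1 − 0.18259560)·391/3395 = 0.020308601.
Sum = 0.050377593.
SE = √(0.050377593) = 0.2244.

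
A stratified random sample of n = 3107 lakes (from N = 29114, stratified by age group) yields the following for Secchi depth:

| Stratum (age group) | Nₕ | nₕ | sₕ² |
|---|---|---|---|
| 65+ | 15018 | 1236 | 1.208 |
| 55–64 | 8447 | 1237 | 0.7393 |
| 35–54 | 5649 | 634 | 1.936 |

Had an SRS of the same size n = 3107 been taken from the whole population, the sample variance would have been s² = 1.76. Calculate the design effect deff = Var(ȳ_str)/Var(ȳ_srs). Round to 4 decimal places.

Var(ȳ_str) = Σ Wₕ²(1−fₕ)sₕ²/nₕ with Wₕ = Nₕ/29114:
  65+: (15018/29114)²·(1−1236/15018)·1.208/1236 = 2.3865418 × 10^-4
  55–64: (8447/29114)²·(1−1237/8447)·0.7393/1237 = 4.2942271 × 10^-5
  35–54: (5649/29114)²·(1−634/5649)·1.936/634 = 1.0205983 × 10^-4
  → Var(ȳ_str) = 3.8365628 × 10^-4.
Var(ȳ_srs) = (1 − 3107/29114)·1.76/3107 = 5.0601081 × 10^-4.
deff = (3.8365628 × 10^-4) / (5.0601081 × 10^-4) = 0.7582.

0.7582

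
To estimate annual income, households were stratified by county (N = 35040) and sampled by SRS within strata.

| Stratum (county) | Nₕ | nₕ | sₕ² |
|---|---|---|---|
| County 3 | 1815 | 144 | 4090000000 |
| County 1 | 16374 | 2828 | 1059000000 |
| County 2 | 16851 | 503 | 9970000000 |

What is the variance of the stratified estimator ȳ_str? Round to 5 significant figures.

Var(ȳ_str) = Σₕ Wₕ²(1 − fₕ)sₕ²/nₕ with Wₕ = Nₕ/N, N = 35040.
County 3: Wₕ = 0.05179795; term = 0.05179795²·(1 − 0.07933884)·4090000000/144 = 70159.373.
County 1: Wₕ = 0.46729452; term = 0.46729452²·(1 − 0.17271284)·1059000000/2828 = 67647.884.
County 2: Wₕ = 0.48090753; term = 0.48090753²·(1 − 0.02984986)·9970000000/503 = 4.4472269 × 10^6.
Sum = 4.5850342 × 10^6.

4.5850 × 10^6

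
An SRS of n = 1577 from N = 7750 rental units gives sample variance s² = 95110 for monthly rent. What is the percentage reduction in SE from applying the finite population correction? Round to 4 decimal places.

10.7522

f = n/N = 1577/7750 = 0.20348387.
SE_no-fpc = √(s²/n) = 7.7659975; SE_fpc = √((1−f)s²/n) = 6.9309782.
Ratio = √(1−f) = 0.89247752. Reduction = 100·(1 − 0.89247752) = 10.7522%.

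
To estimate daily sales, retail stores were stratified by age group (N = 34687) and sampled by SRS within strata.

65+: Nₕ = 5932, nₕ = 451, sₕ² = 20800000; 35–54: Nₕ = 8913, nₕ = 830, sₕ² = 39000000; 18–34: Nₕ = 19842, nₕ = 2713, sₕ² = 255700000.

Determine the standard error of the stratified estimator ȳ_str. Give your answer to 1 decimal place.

175.2

Var(ȳ_str) = Σₕ Wₕ²(1 − fₕ)sₕ²/nₕ with Wₕ = Nₕ/N, N = 34687.
65+: Wₕ = 0.17101508; term = 0.17101508²·(1 − 0.07602832)·20800000/451 = 1246.2761.
35–54: Wₕ = 0.25695506; term = 0.25695506²·(1 − 0.09312241)·39000000/830 = 2813.5168.
18–34: Wₕ = 0.57202987; term = 0.57202987²·(1 − 0.13673017)·255700000/2713 = 26623.485.
Sum = 30683.278.
SE = √(30683.278) = 175.2.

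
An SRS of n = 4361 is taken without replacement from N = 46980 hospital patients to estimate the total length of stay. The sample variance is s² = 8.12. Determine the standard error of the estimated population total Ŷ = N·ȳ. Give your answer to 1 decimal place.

Var(Ŷ) = N²·Var(ȳ) = N²·(1 − n/N)·s²/n.
f = 4361/46980 = 0.09282673; Var(ȳ) = 0.90717327·8.12/4361 = 0.0016891188.
Var(Ŷ) = 46980² · 0.0016891188 = 3.7280886 × 10^6.
SE(Ŷ) = √(3.7280886 × 10^6) = 1930.8.

1930.8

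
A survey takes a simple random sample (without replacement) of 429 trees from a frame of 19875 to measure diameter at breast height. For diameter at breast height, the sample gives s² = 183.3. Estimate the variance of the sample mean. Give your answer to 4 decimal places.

0.4181

Under SRS without replacement, Var(ȳ) = (1 − f)·s²/n with f = n/N = 429/19875 = 0.02158491.
Var(ȳ) = (1 − 0.02158491)·183.3/429 = 0.97841509·0.42727273 = 0.41805009.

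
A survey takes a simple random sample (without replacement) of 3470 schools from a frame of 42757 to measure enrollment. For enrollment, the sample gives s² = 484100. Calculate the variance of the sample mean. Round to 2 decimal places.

128.19

Under SRS without replacement, Var(ȳ) = (1 − f)·s²/n with f = n/N = 3470/42757 = 0.08115630.
Var(ȳ) = (1 − 0.08115630)·484100/3470 = 0.91884370·139.51009 = 128.18796.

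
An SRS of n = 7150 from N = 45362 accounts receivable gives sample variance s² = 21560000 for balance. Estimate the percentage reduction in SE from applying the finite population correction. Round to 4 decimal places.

8.2188

f = n/N = 7150/45362 = 0.15762092.
SE_no-fpc = √(s²/n) = 54.912518; SE_fpc = √((1−f)s²/n) = 50.399374.
Ratio = √(1−f) = 0.91781212. Reduction = 100·(1 − 0.91781212) = 8.2188%.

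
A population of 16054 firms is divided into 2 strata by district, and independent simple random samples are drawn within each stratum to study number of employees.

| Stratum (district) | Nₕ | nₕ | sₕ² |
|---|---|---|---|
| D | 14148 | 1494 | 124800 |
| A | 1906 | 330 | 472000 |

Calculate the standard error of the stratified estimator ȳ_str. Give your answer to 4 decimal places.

8.6427

Var(ȳ_str) = Σₕ Wₕ²(1 − fₕ)sₕ²/nₕ with Wₕ = Nₕ/N, N = 16054.
D: Wₕ = 0.88127569; term = 0.88127569²·(1 − 0.10559796)·124800/1494 = 58.025695.
A: Wₕ = 0.11872431; term = 0.11872431²·(1 − 0.17313746)·472000/330 = 16.670194.
Sum = 74.695889.
SE = √(74.695889) = 8.6427.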